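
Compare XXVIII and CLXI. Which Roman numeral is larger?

XXVIII = 28
CLXI = 161
161 is larger

CLXI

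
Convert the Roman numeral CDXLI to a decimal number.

CDXLI: CD=400, XL=40, I=1
400 + 40 + 1 = 441

441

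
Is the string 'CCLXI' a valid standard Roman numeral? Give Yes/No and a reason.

'CCLXI': Check the rules: uses only the symbols I, V, X, L, C, D, M; no symbol is repeated more than three times in a row; V, L and D each appear at most once; no smaller symbol precedes a larger one (values never increase from left to right). Value: C (100) + C (100) + L (50) + X (10) + I (1) = 261. So it is a valid standard Roman numeral.

Yes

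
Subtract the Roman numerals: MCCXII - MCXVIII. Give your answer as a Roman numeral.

MCCXII = 1212
MCXVIII = 1118
1212 - 1118 = 94

XCIV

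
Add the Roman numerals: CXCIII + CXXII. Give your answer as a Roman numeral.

CXCIII = 193
CXXII = 122
193 + 122 = 315

CCCXV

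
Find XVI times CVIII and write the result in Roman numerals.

XVI = 16
CVIII = 108
16 × 108 = 1728

MDCCXXVIII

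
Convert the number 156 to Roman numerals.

Convert 156 to Roman numerals:
  156 contains 1×100 (C)
  56 contains 1×50 (L)
  6 contains 1×5 (V)
  1 contains 1×1 (I)

CLVI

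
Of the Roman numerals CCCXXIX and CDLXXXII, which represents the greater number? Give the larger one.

CCCXXIX = 329
CDLXXXII = 482
482 is larger

CDLXXXII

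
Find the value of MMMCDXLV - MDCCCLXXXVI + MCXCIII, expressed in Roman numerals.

MMMCDXLV = 3445, MDCCCLXXXVI = 1886, MCXCIII = 1193
3445 - 1886 = 1559
1559 + 1193 = 2752

MMDCCLII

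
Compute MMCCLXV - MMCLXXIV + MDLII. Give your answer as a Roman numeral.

MMCCLXV = 2265, MMCLXXIV = 2174, MDLII = 1552
2265 - 2174 = 91
91 + 1552 = 1643

MDCXLIII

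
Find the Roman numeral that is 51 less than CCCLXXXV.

CCCLXXXV = 385
385 - 51 = 334

CCCXXXIV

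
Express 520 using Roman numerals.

Convert 520 to Roman numerals:
  520 contains 1×500 (D)
  20 contains 2×10 (XX)

DXX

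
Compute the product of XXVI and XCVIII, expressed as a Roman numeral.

XXVI = 26
XCVIII = 98
26 × 98 = 2548

MMDXLVIII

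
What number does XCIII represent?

XCIII: XC=90, I=1, I=1, I=1
90 + 1 + 1 + 1 = 93

93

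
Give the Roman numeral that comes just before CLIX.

CLIX = 159, so the previous integer is 159 - 1 = 158

CLVIII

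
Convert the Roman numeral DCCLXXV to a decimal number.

DCCLXXV: D=500, C=100, C=100, L=50, X=10, X=10, V=5
500 + 100 + 100 + 50 + 10 + 10 + 5 = 775

775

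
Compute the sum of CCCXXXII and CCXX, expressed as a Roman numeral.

CCCXXXII = 332
CCXX = 220
332 + 220 = 552

DLII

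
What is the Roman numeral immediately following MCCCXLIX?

MCCCXLIX = 1349; next is 1350

MCCCL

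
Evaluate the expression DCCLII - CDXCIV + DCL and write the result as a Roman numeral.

DCCLII = 752, CDXCIV = 494, DCL = 650
752 - 494 = 258
258 + 650 = 908

CMVIII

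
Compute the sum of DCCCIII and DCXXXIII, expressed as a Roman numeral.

DCCCIII = 803
DCXXXIII = 633
803 + 633 = 1436

MCDXXXVI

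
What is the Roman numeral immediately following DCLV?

DCLV = 655; next is 656

DCLVI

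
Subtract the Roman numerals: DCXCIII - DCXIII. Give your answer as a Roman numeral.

DCXCIII = 693
DCXIII = 613
693 - 613 = 80

LXXX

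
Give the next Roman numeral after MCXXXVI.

MCXXXVI = 1136, so the next integer is 1136 + 1 = 1137

MCXXXVII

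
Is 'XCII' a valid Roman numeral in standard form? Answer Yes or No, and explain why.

'XCII': Check the rules: uses only the symbols I, V, X, L, C, D, M; no symbol is repeated more than three times in a row; V, L and D each appear at most once; the only place a smaller symbol precedes a larger one is the allowed subtractive pair XC, the symbol right after such a pair (if any) is smaller than the pair's first symbol, and otherwise the values never increase from left to right. Value: XC (90) + I (1) + I (1) = 92. So it is a valid standard Roman numeral.

Yes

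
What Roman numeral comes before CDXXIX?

CDXXIX = 429, so the previous integer is 429 - 1 = 428

CDXXVIII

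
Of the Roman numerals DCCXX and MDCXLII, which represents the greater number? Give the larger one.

DCCXX = 720
MDCXLII = 1642
1642 is larger

MDCXLII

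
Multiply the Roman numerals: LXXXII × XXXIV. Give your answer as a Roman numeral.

LXXXII = 82
XXXIV = 34
82 × 34 = 2788

MMDCCLXXXVIII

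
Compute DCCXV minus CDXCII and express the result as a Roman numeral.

DCCXV = 715
CDXCII = 492
715 - 492 = 223

CCXXIII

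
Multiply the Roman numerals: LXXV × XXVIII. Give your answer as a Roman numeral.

LXXV = 75
XXVIII = 28
75 × 28 = 2100

MMC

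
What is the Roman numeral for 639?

Convert 639 to Roman numerals:
  639 contains 1×500 (D)
  139 contains 1×100 (C)
  39 contains 3×10 (XXX)
  9 contains 1×9 (IX)

DCXXXIX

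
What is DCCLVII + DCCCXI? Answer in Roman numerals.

DCCLVII = 757
DCCCXI = 811
757 + 811 = 1568

MDLXVIII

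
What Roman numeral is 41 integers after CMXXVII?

CMXXVII = 927
927 + 41 = 968

CMLXVIII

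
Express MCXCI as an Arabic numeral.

MCXCI: M=1000, C=100, XC=90, I=1
1000 + 100 + 90 + 1 = 1191

1191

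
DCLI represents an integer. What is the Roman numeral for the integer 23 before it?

DCLI = 651
651 - 23 = 628

DCXXVIII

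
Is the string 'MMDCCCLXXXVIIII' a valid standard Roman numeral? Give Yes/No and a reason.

'MMDCCCLXXXVIIII': More than 3 consecutive I's

No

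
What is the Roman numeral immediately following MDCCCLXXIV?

MDCCCLXXIV = 1874, so the next integer is 1874 + 1 = 1875

MDCCCLXXV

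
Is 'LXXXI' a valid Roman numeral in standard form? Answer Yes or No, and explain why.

'LXXXI': Check the rules: uses only the symbols I, V, X, L, C, D, M; no symbol is repeated more than three times in a row; V, L and D each appear at most once; no smaller symbol precedes a larger one (values never increase from left to right). Value: L (50) + X (10) + X (10) + X (10) + I (1) = 81. So it is a valid standard Roman numeral.

Yes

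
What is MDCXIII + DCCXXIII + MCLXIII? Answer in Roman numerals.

MDCXIII = 1613, DCCXXIII = 723, MCLXIII = 1163
1613 + 723 = 2336
2336 + 1163 = 3499

MMMCDXCIX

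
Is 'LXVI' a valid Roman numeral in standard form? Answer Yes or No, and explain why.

'LXVI': Check the rules: uses only the symbols I, V, X, L, C, D, M; no symbol is repeated more than three times in a row; V, L and D each appear at most once; no smaller symbol precedes a larger one (values never increase from left to right). Value: L (50) + X (10) + V (5) + I (1) = 66. So it is a valid standard Roman numeral.

Yes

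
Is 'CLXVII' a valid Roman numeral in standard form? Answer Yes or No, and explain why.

'CLXVII': Check the rules: uses only the symbols I, V, X, L, C, D, M; no symbol is repeated more than three times in a row; V, L and D each appear at most once; no smaller symbol precedes a larger one (values never increase from left to right). Value: C (100) + L (50) + X (10) + V (5) + I (1) + I (1) = 167. So it is a valid standard Roman numeral.

Yes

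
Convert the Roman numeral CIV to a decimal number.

CIV: C=100, IV=4
100 + 4 = 104

104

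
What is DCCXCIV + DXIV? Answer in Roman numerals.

DCCXCIV = 794
DXIV = 514
794 + 514 = 1308

MCCCVIII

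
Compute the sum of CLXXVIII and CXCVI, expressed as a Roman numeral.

CLXXVIII = 178
CXCVI = 196
178 + 196 = 374

CCCLXXIV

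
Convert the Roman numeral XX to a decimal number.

XX: X=10, X=10
10 + 10 = 20

20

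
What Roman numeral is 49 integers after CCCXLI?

CCCXLI = 341
341 + 49 = 390

CCCXC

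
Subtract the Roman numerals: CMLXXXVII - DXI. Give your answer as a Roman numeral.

CMLXXXVII = 987
DXI = 511
987 - 511 = 476

CDLXXVI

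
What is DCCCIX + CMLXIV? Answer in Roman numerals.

DCCCIX = 809
CMLXIV = 964
809 + 964 = 1773

MDCCLXXIII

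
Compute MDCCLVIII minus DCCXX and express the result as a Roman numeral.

MDCCLVIII = 1758
DCCXX = 720
1758 - 720 = 1038

MXXXVIII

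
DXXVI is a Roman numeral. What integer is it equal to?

DXXVI: D=500, X=10, X=10, V=5, I=1
500 + 10 + 10 + 5 + 1 = 526

526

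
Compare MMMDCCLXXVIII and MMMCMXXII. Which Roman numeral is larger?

MMMDCCLXXVIII = 3778
MMMCMXXII = 3922
3922 is larger

MMMCMXXII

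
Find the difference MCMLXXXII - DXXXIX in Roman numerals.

MCMLXXXII = 1982
DXXXIX = 539
1982 - 539 = 1443

MCDXLIII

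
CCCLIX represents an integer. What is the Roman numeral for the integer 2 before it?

CCCLIX = 359
359 - 2 = 357

CCCLVII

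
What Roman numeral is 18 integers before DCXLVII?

DCXLVII = 647
647 - 18 = 629

DCXXIX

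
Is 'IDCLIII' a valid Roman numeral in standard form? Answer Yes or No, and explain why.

'IDCLIII': Invalid subtractive combination: ID

No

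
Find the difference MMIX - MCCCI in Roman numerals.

MMIX = 2009
MCCCI = 1301
2009 - 1301 = 708

DCCVIII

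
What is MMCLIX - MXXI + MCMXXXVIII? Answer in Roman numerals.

MMCLIX = 2159, MXXI = 1021, MCMXXXVIII = 1938
2159 - 1021 = 1138
1138 + 1938 = 3076

MMMLXXVI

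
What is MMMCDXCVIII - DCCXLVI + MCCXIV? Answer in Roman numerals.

MMMCDXCVIII = 3498, DCCXLVI = 746, MCCXIV = 1214
3498 - 746 = 2752
2752 + 1214 = 3966

MMMCMLXVI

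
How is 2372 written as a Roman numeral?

Convert 2372 to Roman numerals:
  2372 contains 2×1000 (MM)
  372 contains 3×100 (CCC)
  72 contains 1×50 (L)
  22 contains 2×10 (XX)
  2 contains 2×1 (II)

MMCCCLXXII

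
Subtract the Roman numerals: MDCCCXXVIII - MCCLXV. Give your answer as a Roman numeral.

MDCCCXXVIII = 1828
MCCLXV = 1265
1828 - 1265 = 563

DLXIII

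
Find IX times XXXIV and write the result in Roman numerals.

IX = 9
XXXIV = 34
9 × 34 = 306

CCCVI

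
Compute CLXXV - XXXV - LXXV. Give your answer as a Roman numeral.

CLXXV = 175, XXXV = 35, LXXV = 75
175 - 35 = 140
140 - 75 = 65

LXV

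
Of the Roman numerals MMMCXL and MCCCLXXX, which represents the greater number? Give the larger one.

MMMCXL = 3140
MCCCLXXX = 1380
3140 is larger

MMMCXL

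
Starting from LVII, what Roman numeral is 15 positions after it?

LVII = 57
57 + 15 = 72

LXXII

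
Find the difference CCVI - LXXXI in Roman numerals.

CCVI = 206
LXXXI = 81
206 - 81 = 125

CXXV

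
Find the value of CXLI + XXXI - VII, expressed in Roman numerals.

CXLI = 141, XXXI = 31, VII = 7
141 + 31 = 172
172 - 7 = 165

CLXV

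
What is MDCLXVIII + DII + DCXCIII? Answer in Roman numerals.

MDCLXVIII = 1668, DII = 502, DCXCIII = 693
1668 + 502 = 2170
2170 + 693 = 2863

MMDCCCLXIII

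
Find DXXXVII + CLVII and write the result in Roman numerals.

DXXXVII = 537
CLVII = 157
537 + 157 = 694

DCXCIV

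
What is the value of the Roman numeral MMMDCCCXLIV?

MMMDCCCXLIV: M=1000, M=1000, M=1000, D=500, C=100, C=100, C=100, XL=40, IV=4
1000 + 1000 + 1000 + 500 + 100 + 100 + 100 + 40 + 4 = 3844

3844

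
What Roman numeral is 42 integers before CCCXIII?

CCCXIII = 313
313 - 42 = 271

CCLXXI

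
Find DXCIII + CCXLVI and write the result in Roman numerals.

DXCIII = 593
CCXLVI = 246
593 + 246 = 839

DCCCXXXIX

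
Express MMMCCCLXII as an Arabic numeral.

MMMCCCLXII: M=1000, M=1000, M=1000, C=100, C=100, C=100, L=50, X=10, I=1, I=1
1000 + 1000 + 1000 + 100 + 100 + 100 + 50 + 10 + 1 + 1 = 3362

3362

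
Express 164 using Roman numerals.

Convert 164 to Roman numerals:
  164 contains 1×100 (C)
  64 contains 1×50 (L)
  14 contains 1×10 (X)
  4 contains 1×4 (IV)

CLXIV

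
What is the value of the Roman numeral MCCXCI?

MCCXCI: M=1000, C=100, C=100, XC=90, I=1
1000 + 100 + 100 + 90 + 1 = 1291

1291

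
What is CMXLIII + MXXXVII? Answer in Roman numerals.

CMXLIII = 943
MXXXVII = 1037
943 + 1037 = 1980

MCMLXXX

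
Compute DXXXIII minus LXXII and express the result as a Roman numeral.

DXXXIII = 533
LXXII = 72
533 - 72 = 461

CDLXI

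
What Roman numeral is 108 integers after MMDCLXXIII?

MMDCLXXIII = 2673
2673 + 108 = 2781

MMDCCLXXXI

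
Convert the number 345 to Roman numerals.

Convert 345 to Roman numerals:
  345 contains 3×100 (CCC)
  45 contains 1×40 (XL)
  5 contains 1×5 (V)

CCCXLV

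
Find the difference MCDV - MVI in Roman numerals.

MCDV = 1405
MVI = 1006
1405 - 1006 = 399

CCCXCIX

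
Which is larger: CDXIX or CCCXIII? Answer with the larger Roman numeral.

CDXIX = 419
CCCXIII = 313
419 is larger

CDXIX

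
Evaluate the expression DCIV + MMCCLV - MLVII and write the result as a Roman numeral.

DCIV = 604, MMCCLV = 2255, MLVII = 1057
604 + 2255 = 2859
2859 - 1057 = 1802

MDCCCII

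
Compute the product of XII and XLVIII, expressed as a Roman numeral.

XII = 12
XLVIII = 48
12 × 48 = 576

DLXXVI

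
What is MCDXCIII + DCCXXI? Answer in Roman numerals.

MCDXCIII = 1493
DCCXXI = 721
1493 + 721 = 2214

MMCCXIV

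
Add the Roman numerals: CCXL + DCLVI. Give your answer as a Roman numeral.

CCXL = 240
DCLVI = 656
240 + 656 = 896

DCCCXCVI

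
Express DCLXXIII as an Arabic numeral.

DCLXXIII: D=500, C=100, L=50, X=10, X=10, I=1, I=1, I=1
500 + 100 + 50 + 10 + 10 + 1 + 1 + 1 = 673

673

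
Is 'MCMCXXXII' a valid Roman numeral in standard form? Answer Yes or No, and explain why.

'MCMCXXXII': C cannot come right after the subtractive pair CM: once C is subtracted in CM, the next symbol must be smaller than C

No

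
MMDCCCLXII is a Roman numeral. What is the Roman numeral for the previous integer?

MMDCCCLXII = 2862, so the previous integer is 2862 - 1 = 2861

MMDCCCLXI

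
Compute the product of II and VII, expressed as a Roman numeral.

II = 2
VII = 7
2 × 7 = 14

XIV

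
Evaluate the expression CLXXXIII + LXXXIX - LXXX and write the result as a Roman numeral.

CLXXXIII = 183, LXXXIX = 89, LXXX = 80
183 + 89 = 272
272 - 80 = 192

CXCII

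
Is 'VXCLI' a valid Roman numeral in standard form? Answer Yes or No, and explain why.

'VXCLI': Invalid subtractive combination: VX

No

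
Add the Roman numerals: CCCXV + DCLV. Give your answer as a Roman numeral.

CCCXV = 315
DCLV = 655
315 + 655 = 970

CMLXX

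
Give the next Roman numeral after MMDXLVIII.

MMDXLVIII = 2548; next is 2549

MMDXLIX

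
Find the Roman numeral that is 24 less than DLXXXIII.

DLXXXIII = 583
583 - 24 = 559

DLIX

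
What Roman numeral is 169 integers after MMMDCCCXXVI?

MMMDCCCXXVI = 3826
3826 + 169 = 3995

MMMCMXCV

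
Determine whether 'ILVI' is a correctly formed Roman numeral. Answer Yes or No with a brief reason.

'ILVI': Invalid subtractive combination: IL

No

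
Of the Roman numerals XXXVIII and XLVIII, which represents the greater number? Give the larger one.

XXXVIII = 38
XLVIII = 48
48 is larger

XLVIII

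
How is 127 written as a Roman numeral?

Convert 127 to Roman numerals:
  127 contains 1×100 (C)
  27 contains 2×10 (XX)
  7 contains 1×5 (V)
  2 contains 2×1 (II)

CXXVII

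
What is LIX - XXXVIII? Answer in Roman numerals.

LIX = 59
XXXVIII = 38
59 - 38 = 21

XXI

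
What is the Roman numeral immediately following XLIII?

XLIII = 43; next is 44

XLIV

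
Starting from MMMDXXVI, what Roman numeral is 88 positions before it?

MMMDXXVI = 3526
3526 - 88 = 3438

MMMCDXXXVIII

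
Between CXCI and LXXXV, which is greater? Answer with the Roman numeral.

CXCI = 191
LXXXV = 85
191 is larger

CXCI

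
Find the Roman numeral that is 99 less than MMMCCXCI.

MMMCCXCI = 3291
3291 - 99 = 3192

MMMCXCII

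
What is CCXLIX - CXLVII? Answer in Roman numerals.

CCXLIX = 249
CXLVII = 147
249 - 147 = 102

CII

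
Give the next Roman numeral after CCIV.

CCIV = 204; next is 205

CCV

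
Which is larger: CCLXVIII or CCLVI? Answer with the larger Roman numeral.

CCLXVIII = 268
CCLVI = 256
268 is larger

CCLXVIII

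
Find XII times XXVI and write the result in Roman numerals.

XII = 12
XXVI = 26
12 × 26 = 312

CCCXII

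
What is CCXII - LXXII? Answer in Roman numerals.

CCXII = 212
LXXII = 72
212 - 72 = 140

CXL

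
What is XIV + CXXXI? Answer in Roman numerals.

XIV = 14
CXXXI = 131
14 + 131 = 145

CXLV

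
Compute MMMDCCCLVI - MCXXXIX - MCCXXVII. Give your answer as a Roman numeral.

MMMDCCCLVI = 3856, MCXXXIX = 1139, MCCXXVII = 1227
3856 - 1139 = 2717
2717 - 1227 = 1490

MCDXC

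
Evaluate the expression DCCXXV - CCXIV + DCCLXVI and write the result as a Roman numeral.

DCCXXV = 725, CCXIV = 214, DCCLXVI = 766
725 - 214 = 511
511 + 766 = 1277

MCCLXXVII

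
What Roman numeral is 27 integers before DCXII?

DCXII = 612
612 - 27 = 585

DLXXXV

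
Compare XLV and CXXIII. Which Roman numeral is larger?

XLV = 45
CXXIII = 123
123 is larger

CXXIII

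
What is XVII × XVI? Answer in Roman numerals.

XVII = 17
XVI = 16
17 × 16 = 272

CCLXXII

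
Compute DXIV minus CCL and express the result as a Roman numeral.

DXIV = 514
CCL = 250
514 - 250 = 264

CCLXIV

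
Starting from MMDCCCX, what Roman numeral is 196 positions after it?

MMDCCCX = 2810
2810 + 196 = 3006

MMMVI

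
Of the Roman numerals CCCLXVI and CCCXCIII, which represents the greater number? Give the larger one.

CCCLXVI = 366
CCCXCIII = 393
393 is larger

CCCXCIII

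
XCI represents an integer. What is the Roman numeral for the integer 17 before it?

XCI = 91
91 - 17 = 74

LXXIV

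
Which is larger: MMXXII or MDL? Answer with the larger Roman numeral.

MMXXII = 2022
MDL = 1550
2022 is larger

MMXXII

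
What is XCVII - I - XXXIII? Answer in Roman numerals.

XCVII = 97, I = 1, XXXIII = 33
97 - 1 = 96
96 - 33 = 63

LXIII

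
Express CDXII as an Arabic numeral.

CDXII: CD=400, X=10, I=1, I=1
400 + 10 + 1 + 1 = 412

412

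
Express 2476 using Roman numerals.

Convert 2476 to Roman numerals:
  2476 contains 2×1000 (MM)
  476 contains 1×400 (CD)
  76 contains 1×50 (L)
  26 contains 2×10 (XX)
  6 contains 1×5 (V)
  1 contains 1×1 (I)

MMCDLXXVI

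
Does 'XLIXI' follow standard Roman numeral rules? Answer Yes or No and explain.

'XLIXI': I cannot come right after the subtractive pair IX: once I is subtracted in IX, the next symbol must be smaller than I

No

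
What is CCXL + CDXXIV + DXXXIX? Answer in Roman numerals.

CCXL = 240, CDXXIV = 424, DXXXIX = 539
240 + 424 = 664
664 + 539 = 1203

MCCIII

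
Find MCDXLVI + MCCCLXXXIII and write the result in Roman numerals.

MCDXLVI = 1446
MCCCLXXXIII = 1383
1446 + 1383 = 2829

MMDCCCXXIX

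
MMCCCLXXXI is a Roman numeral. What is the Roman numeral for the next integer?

MMCCCLXXXI = 2381; next is 2382

MMCCCLXXXII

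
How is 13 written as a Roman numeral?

Convert 13 to Roman numerals:
  13 contains 1×10 (X)
  3 contains 3×1 (III)

XIII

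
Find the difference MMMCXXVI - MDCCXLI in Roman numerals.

MMMCXXVI = 3126
MDCCXLI = 1741
3126 - 1741 = 1385

MCCCLXXXV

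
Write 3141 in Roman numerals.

Convert 3141 to Roman numerals:
  3141 contains 3×1000 (MMM)
  141 contains 1×100 (C)
  41 contains 1×40 (XL)
  1 contains 1×1 (I)

MMMCXLI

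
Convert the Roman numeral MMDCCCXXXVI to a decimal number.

MMDCCCXXXVI: M=1000, M=1000, D=500, C=100, C=100, C=100, X=10, X=10, X=10, V=5, I=1
1000 + 1000 + 500 + 100 + 100 + 100 + 10 + 10 + 10 + 5 + 1 = 2836

2836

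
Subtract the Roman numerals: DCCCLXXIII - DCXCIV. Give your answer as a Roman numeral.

DCCCLXXIII = 873
DCXCIV = 694
873 - 694 = 179

CLXXIX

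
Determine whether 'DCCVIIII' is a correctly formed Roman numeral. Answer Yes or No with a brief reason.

'DCCVIIII': More than 3 consecutive I's

No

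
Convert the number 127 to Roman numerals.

Convert 127 to Roman numerals:
  127 contains 1×100 (C)
  27 contains 2×10 (XX)
  7 contains 1×5 (V)
  2 contains 2×1 (II)

CXXVII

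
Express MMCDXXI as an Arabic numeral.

MMCDXXI: M=1000, M=1000, CD=400, X=10, X=10, I=1
1000 + 1000 + 400 + 10 + 10 + 1 = 2421

2421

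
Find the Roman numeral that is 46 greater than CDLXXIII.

CDLXXIII = 473
473 + 46 = 519

DXIX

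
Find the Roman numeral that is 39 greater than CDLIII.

CDLIII = 453
453 + 39 = 492

CDXCII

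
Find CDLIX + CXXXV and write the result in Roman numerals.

CDLIX = 459
CXXXV = 135
459 + 135 = 594

DXCIV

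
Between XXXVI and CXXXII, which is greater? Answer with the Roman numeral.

XXXVI = 36
CXXXII = 132
132 is larger

CXXXII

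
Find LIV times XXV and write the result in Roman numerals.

LIV = 54
XXV = 25
54 × 25 = 1350

MCCCL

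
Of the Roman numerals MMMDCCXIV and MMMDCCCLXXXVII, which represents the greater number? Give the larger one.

MMMDCCXIV = 3714
MMMDCCCLXXXVII = 3887
3887 is larger

MMMDCCCLXXXVII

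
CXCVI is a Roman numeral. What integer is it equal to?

CXCVI: C=100, XC=90, V=5, I=1
100 + 90 + 5 + 1 = 196

196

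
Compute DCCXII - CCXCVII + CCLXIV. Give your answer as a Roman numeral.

DCCXII = 712, CCXCVII = 297, CCLXIV = 264
712 - 297 = 415
415 + 264 = 679

DCLXXIX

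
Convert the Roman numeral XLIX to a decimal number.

XLIX: XL=40, IX=9
40 + 9 = 49

49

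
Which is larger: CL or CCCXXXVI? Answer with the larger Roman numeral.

CL = 150
CCCXXXVI = 336
336 is larger

CCCXXXVI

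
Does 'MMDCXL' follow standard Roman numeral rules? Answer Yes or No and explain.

'MMDCXL': Check the rules: uses only the symbols I, V, X, L, C, D, M; no symbol is repeated more than three times in a row; V, L and D each appear at most once; the only place a smaller symbol precedes a larger one is the allowed subtractive pair XL, the symbol right after such a pair (if any) is smaller than the pair's first symbol, and otherwise the values never increase from left to right. Value: M (1000) + M (1000) + D (500) + C (100) + XL (40) = 2640. So it is a valid standard Roman numeral.

Yes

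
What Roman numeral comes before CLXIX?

CLXIX = 169, so the previous integer is 169 - 1 = 168

CLXVIII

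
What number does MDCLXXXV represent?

MDCLXXXV: M=1000, D=500, C=100, L=50, X=10, X=10, X=10, V=5
1000 + 500 + 100 + 50 + 10 + 10 + 10 + 5 = 1685

1685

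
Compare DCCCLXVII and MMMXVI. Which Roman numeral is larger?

DCCCLXVII = 867
MMMXVI = 3016
3016 is larger

MMMXVI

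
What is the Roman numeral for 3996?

Convert 3996 to Roman numerals:
  3996 contains 3×1000 (MMM)
  996 contains 1×900 (CM)
  96 contains 1×90 (XC)
  6 contains 1×5 (V)
  1 contains 1×1 (I)

MMMCMXCVI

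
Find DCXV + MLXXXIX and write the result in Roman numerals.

DCXV = 615
MLXXXIX = 1089
615 + 1089 = 1704

MDCCIV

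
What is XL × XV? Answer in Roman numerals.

XL = 40
XV = 15
40 × 15 = 600

DC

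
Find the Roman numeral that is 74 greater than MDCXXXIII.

MDCXXXIII = 1633
1633 + 74 = 1707

MDCCVII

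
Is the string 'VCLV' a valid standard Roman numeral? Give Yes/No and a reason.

'VCLV': V should not appear more than once

No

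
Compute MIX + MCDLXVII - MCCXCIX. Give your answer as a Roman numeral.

MIX = 1009, MCDLXVII = 1467, MCCXCIX = 1299
1009 + 1467 = 2476
2476 - 1299 = 1177

MCLXXVII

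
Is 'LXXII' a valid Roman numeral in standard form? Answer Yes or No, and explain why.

'LXXII': Check the rules: uses only the symbols I, V, X, L, C, D, M; no symbol is repeated more than three times in a row; V, L and D each appear at most once; no smaller symbol precedes a larger one (values never increase from left to right). Value: L (50) + X (10) + X (10) + I (1) + I (1) = 72. So it is a valid standard Roman numeral.

Yes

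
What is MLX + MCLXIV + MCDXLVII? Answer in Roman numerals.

MLX = 1060, MCLXIV = 1164, MCDXLVII = 1447
1060 + 1164 = 2224
2224 + 1447 = 3671

MMMDCLXXI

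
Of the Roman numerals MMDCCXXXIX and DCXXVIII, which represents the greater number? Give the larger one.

MMDCCXXXIX = 2739
DCXXVIII = 628
2739 is larger

MMDCCXXXIX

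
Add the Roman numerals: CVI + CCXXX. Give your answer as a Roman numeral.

CVI = 106
CCXXX = 230
106 + 230 = 336

CCCXXXVI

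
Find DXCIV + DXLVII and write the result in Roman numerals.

DXCIV = 594
DXLVII = 547
594 + 547 = 1141

MCXLI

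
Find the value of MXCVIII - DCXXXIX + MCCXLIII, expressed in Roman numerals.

MXCVIII = 1098, DCXXXIX = 639, MCCXLIII = 1243
1098 - 639 = 459
459 + 1243 = 1702

MDCCII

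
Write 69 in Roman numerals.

Convert 69 to Roman numerals:
  69 contains 1×50 (L)
  19 contains 1×10 (X)
  9 contains 1×9 (IX)

LXIX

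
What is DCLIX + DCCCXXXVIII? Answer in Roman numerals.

DCLIX = 659
DCCCXXXVIII = 838
659 + 838 = 1497

MCDXCVII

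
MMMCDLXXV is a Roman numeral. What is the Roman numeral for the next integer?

MMMCDLXXV = 3475; next is 3476

MMMCDLXXVI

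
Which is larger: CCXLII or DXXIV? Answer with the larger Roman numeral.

CCXLII = 242
DXXIV = 524
524 is larger

DXXIV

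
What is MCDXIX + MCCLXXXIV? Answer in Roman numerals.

MCDXIX = 1419
MCCLXXXIV = 1284
1419 + 1284 = 2703

MMDCCIII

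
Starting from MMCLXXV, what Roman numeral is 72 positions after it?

MMCLXXV = 2175
2175 + 72 = 2247

MMCCXLVII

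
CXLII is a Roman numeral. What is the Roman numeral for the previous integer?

CXLII = 142; previous is 141

CXLI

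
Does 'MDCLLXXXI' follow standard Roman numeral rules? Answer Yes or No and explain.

'MDCLLXXXI': L should not appear more than once

No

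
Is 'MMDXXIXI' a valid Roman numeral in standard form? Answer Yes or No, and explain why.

'MMDXXIXI': I cannot come right after the subtractive pair IX: once I is subtracted in IX, the next symbol must be smaller than I

No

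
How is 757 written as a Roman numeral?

Convert 757 to Roman numerals:
  757 contains 1×500 (D)
  257 contains 2×100 (CC)
  57 contains 1×50 (L)
  7 contains 1×5 (V)
  2 contains 2×1 (II)

DCCLVII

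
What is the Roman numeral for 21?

Convert 21 to Roman numerals:
  21 contains 2×10 (XX)
  1 contains 1×1 (I)

XXI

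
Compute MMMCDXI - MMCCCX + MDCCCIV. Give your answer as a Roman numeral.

MMMCDXI = 3411, MMCCCX = 2310, MDCCCIV = 1804
3411 - 2310 = 1101
1101 + 1804 = 2905

MMCMV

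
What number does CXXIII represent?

CXXIII: C=100, X=10, X=10, I=1, I=1, I=1
100 + 10 + 10 + 1 + 1 + 1 = 123

123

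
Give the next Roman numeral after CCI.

CCI = 201, so the next integer is 201 + 1 = 202

CCII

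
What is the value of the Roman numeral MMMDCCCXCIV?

MMMDCCCXCIV: M=1000, M=1000, M=1000, D=500, C=100, C=100, C=100, XC=90, IV=4
1000 + 1000 + 1000 + 500 + 100 + 100 + 100 + 90 + 4 = 3894

3894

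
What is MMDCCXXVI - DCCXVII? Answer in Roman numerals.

MMDCCXXVI = 2726
DCCXVII = 717
2726 - 717 = 2009

MMIX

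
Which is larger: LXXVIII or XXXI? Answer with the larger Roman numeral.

LXXVIII = 78
XXXI = 31
78 is larger

LXXVIII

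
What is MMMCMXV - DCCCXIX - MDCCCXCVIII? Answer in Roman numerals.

MMMCMXV = 3915, DCCCXIX = 819, MDCCCXCVIII = 1898
3915 - 819 = 3096
3096 - 1898 = 1198

MCXCVIII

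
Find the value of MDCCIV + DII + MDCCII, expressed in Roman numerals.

MDCCIV = 1704, DII = 502, MDCCII = 1702
1704 + 502 = 2206
2206 + 1702 = 3908

MMMCMVIII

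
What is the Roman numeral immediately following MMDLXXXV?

MMDLXXXV = 2585, so the next integer is 2585 + 1 = 2586

MMDLXXXVI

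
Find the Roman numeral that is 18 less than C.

C = 100
100 - 18 = 82

LXXXII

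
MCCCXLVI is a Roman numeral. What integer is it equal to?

MCCCXLVI: M=1000, C=100, C=100, C=100, XL=40, V=5, I=1
1000 + 100 + 100 + 100 + 40 + 5 + 1 = 1346

1346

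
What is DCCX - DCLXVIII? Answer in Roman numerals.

DCCX = 710
DCLXVIII = 668
710 - 668 = 42

XLII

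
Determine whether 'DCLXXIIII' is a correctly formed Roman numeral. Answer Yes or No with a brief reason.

'DCLXXIIII': More than 3 consecutive I's

No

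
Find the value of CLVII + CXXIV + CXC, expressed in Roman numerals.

CLVII = 157, CXXIV = 124, CXC = 190
157 + 124 = 281
281 + 190 = 471

CDLXXI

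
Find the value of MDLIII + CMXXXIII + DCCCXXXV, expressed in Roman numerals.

MDLIII = 1553, CMXXXIII = 933, DCCCXXXV = 835
1553 + 933 = 2486
2486 + 835 = 3321

MMMCCCXXI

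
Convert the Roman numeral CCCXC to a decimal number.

CCCXC: C=100, C=100, C=100, XC=90
100 + 100 + 100 + 90 = 390

390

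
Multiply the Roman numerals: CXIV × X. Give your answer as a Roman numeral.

CXIV = 114
X = 10
114 × 10 = 1140

MCXL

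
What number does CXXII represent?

CXXII: C=100, X=10, X=10, I=1, I=1
100 + 10 + 10 + 1 + 1 = 122

122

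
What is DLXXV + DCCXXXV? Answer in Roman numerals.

DLXXV = 575
DCCXXXV = 735
575 + 735 = 1310

MCCCX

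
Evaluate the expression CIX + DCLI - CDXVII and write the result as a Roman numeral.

CIX = 109, DCLI = 651, CDXVII = 417
109 + 651 = 760
760 - 417 = 343

CCCXLIII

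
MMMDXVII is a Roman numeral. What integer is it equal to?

MMMDXVII: M=1000, M=1000, M=1000, D=500, X=10, V=5, I=1, I=1
1000 + 1000 + 1000 + 500 + 10 + 5 + 1 + 1 = 3517

3517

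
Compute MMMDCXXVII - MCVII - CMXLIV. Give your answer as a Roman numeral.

MMMDCXXVII = 3627, MCVII = 1107, CMXLIV = 944
3627 - 1107 = 2520
2520 - 944 = 1576

MDLXXVI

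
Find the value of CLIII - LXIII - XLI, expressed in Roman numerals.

CLIII = 153, LXIII = 63, XLI = 41
153 - 63 = 90
90 - 41 = 49

XLIX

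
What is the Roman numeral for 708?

Convert 708 to Roman numerals:
  708 contains 1×500 (D)
  208 contains 2×100 (CC)
  8 contains 1×5 (V)
  3 contains 3×1 (III)

DCCVIII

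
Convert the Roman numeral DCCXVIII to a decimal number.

DCCXVIII: D=500, C=100, C=100, X=10, V=5, I=1, I=1, I=1
500 + 100 + 100 + 10 + 5 + 1 + 1 + 1 = 718

718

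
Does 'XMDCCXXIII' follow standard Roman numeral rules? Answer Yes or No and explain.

'XMDCCXXIII': Invalid subtractive combination: XM

No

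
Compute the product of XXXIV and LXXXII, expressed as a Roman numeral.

XXXIV = 34
LXXXII = 82
34 × 82 = 2788

MMDCCLXXXVIII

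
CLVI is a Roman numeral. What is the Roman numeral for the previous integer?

CLVI = 156, so the previous integer is 156 - 1 = 155

CLV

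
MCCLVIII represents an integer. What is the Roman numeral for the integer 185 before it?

MCCLVIII = 1258
1258 - 185 = 1073

MLXXIII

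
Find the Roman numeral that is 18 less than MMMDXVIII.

MMMDXVIII = 3518
3518 - 18 = 3500

MMMD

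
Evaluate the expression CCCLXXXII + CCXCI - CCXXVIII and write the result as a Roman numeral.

CCCLXXXII = 382, CCXCI = 291, CCXXVIII = 228
382 + 291 = 673
673 - 228 = 445

CDXLV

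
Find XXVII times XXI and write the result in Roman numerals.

XXVII = 27
XXI = 21
27 × 21 = 567

DLXVII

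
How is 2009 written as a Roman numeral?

Convert 2009 to Roman numerals:
  2009 contains 2×1000 (MM)
  9 contains 1×9 (IX)

MMIX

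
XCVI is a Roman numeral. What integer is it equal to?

XCVI: XC=90, V=5, I=1
90 + 5 + 1 = 96

96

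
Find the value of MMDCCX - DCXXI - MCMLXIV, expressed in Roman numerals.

MMDCCX = 2710, DCXXI = 621, MCMLXIV = 1964
2710 - 621 = 2089
2089 - 1964 = 125

CXXV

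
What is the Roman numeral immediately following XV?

XV = 15; next is 16

XVI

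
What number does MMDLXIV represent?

MMDLXIV: M=1000, M=1000, D=500, L=50, X=10, IV=4
1000 + 1000 + 500 + 50 + 10 + 4 = 2564

2564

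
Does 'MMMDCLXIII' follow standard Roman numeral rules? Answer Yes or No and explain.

'MMMDCLXIII': Check the rules: uses only the symbols I, V, X, L, C, D, M; no symbol is repeated more than three times in a row; V, L and D each appear at most once; no smaller symbol precedes a larger one (values never increase from left to right). Value: M (1000) + M (1000) + M (1000) + D (500) + C (100) + L (50) + X (10) + I (1) + I (1) + I (1) = 3663. So it is a valid standard Roman numeral.

Yes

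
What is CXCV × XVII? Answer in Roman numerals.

CXCV = 195
XVII = 17
195 × 17 = 3315

MMMCCCXV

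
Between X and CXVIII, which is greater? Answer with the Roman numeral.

X = 10
CXVIII = 118
118 is larger

CXVIII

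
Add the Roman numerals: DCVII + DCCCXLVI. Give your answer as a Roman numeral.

DCVII = 607
DCCCXLVI = 846
607 + 846 = 1453

MCDLIII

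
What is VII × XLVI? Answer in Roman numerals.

VII = 7
XLVI = 46
7 × 46 = 322

CCCXXII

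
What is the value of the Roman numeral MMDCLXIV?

MMDCLXIV: M=1000, M=1000, D=500, C=100, L=50, X=10, IV=4
1000 + 1000 + 500 + 100 + 50 + 10 + 4 = 2664

2664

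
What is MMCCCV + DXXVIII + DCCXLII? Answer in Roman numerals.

MMCCCV = 2305, DXXVIII = 528, DCCXLII = 742
2305 + 528 = 2833
2833 + 742 = 3575

MMMDLXXV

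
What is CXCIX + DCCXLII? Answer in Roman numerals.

CXCIX = 199
DCCXLII = 742
199 + 742 = 941

CMXLI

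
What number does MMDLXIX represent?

MMDLXIX: M=1000, M=1000, D=500, L=50, X=10, IX=9
1000 + 1000 + 500 + 50 + 10 + 9 = 2569

2569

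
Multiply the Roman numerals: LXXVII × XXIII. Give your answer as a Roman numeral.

LXXVII = 77
XXIII = 23
77 × 23 = 1771

MDCCLXXI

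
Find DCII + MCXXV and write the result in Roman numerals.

DCII = 602
MCXXV = 1125
602 + 1125 = 1727

MDCCXXVII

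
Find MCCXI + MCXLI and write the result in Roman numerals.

MCCXI = 1211
MCXLI = 1141
1211 + 1141 = 2352

MMCCCLII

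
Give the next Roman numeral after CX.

CX = 110; next is 111

CXI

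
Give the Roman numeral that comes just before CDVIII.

CDVIII = 408; previous is 407

CDVII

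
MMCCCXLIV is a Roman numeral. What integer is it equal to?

MMCCCXLIV: M=1000, M=1000, C=100, C=100, C=100, XL=40, IV=4
1000 + 1000 + 100 + 100 + 100 + 40 + 4 = 2344

2344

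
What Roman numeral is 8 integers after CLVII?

CLVII = 157
157 + 8 = 165

CLXV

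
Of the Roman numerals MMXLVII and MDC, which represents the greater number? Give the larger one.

MMXLVII = 2047
MDC = 1600
2047 is larger

MMXLVII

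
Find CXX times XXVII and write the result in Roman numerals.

CXX = 120
XXVII = 27
120 × 27 = 3240

MMMCCXL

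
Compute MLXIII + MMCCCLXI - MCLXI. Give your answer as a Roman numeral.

MLXIII = 1063, MMCCCLXI = 2361, MCLXI = 1161
1063 + 2361 = 3424
3424 - 1161 = 2263

MMCCLXIII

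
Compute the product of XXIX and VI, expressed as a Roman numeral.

XXIX = 29
VI = 6
29 × 6 = 174

CLXXIV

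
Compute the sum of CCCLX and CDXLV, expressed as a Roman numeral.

CCCLX = 360
CDXLV = 445
360 + 445 = 805

DCCCV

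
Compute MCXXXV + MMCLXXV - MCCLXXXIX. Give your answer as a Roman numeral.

MCXXXV = 1135, MMCLXXV = 2175, MCCLXXXIX = 1289
1135 + 2175 = 3310
3310 - 1289 = 2021

MMXXI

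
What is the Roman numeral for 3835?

Convert 3835 to Roman numerals:
  3835 contains 3×1000 (MMM)
  835 contains 1×500 (D)
  335 contains 3×100 (CCC)
  35 contains 3×10 (XXX)
  5 contains 1×5 (V)

MMMDCCCXXXV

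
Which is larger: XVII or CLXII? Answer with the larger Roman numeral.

XVII = 17
CLXII = 162
162 is larger

CLXII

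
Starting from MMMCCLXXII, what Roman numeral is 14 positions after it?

MMMCCLXXII = 3272
3272 + 14 = 3286

MMMCCLXXXVI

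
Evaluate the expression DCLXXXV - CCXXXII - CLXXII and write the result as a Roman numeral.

DCLXXXV = 685, CCXXXII = 232, CLXXII = 172
685 - 232 = 453
453 - 172 = 281

CCLXXXI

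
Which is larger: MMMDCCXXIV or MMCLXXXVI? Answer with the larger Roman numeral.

MMMDCCXXIV = 3724
MMCLXXXVI = 2186
3724 is larger

MMMDCCXXIV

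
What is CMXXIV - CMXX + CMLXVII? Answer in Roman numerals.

CMXXIV = 924, CMXX = 920, CMLXVII = 967
924 - 920 = 4
4 + 967 = 971

CMLXXI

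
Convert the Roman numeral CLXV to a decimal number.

CLXV: C=100, L=50, X=10, V=5
100 + 50 + 10 + 5 = 165

165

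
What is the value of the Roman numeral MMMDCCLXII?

MMMDCCLXII: M=1000, M=1000, M=1000, D=500, C=100, C=100, L=50, X=10, I=1, I=1
1000 + 1000 + 1000 + 500 + 100 + 100 + 50 + 10 + 1 + 1 = 3762

3762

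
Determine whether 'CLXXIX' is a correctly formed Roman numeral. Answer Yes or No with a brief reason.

'CLXXIX': Check the rules: uses only the symbols I, V, X, L, C, D, M; no symbol is repeated more than three times in a row; V, L and D each appear at most once; the only place a smaller symbol precedes a larger one is the allowed subtractive pair IX, the symbol right after such a pair (if any) is smaller than the pair's first symbol, and otherwise the values never increase from left to right. Value: C (100) + L (50) + X (10) + X (10) + IX (9) = 179. So it is a valid standard Roman numeral.

Yes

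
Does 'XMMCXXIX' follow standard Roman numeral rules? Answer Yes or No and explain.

'XMMCXXIX': Invalid subtractive combination: XM

No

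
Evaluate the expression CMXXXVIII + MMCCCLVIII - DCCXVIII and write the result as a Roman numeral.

CMXXXVIII = 938, MMCCCLVIII = 2358, DCCXVIII = 718
938 + 2358 = 3296
3296 - 718 = 2578

MMDLXXVIII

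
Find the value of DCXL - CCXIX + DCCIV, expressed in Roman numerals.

DCXL = 640, CCXIX = 219, DCCIV = 704
640 - 219 = 421
421 + 704 = 1125

MCXXV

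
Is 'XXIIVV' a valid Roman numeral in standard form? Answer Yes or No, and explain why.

'XXIIVV': V should not appear more than once

No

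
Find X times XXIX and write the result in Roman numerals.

X = 10
XXIX = 29
10 × 29 = 290

CCXC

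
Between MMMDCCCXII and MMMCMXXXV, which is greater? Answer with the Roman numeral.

MMMDCCCXII = 3812
MMMCMXXXV = 3935
3935 is larger

MMMCMXXXV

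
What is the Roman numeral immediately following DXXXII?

DXXXII = 532, so the next integer is 532 + 1 = 533

DXXXIII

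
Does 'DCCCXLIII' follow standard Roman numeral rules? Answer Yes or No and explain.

'DCCCXLIII': Check the rules: uses only the symbols I, V, X, L, C, D, M; no symbol is repeated more than three times in a row; V, L and D each appear at most once; the only place a smaller symbol precedes a larger one is the allowed subtractive pair XL, the symbol right after such a pair (if any) is smaller than the pair's first symbol, and otherwise the values never increase from left to right. Value: D (500) + C (100) + C (100) + C (100) + XL (40) + I (1) + I (1) + I (1) = 843. So it is a valid standard Roman numeral.

Yes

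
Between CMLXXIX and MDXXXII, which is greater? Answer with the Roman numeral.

CMLXXIX = 979
MDXXXII = 1532
1532 is larger

MDXXXII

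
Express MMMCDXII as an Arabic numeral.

MMMCDXII: M=1000, M=1000, M=1000, CD=400, X=10, I=1, I=1
1000 + 1000 + 1000 + 400 + 10 + 1 + 1 = 3412

3412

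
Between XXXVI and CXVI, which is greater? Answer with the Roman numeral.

XXXVI = 36
CXVI = 116
116 is larger

CXVI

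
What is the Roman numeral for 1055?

Convert 1055 to Roman numerals:
  1055 contains 1×1000 (M)
  55 contains 1×50 (L)
  5 contains 1×5 (V)

MLV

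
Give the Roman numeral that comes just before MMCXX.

MMCXX = 2120; previous is 2119

MMCXIX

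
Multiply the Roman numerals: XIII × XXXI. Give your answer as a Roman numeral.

XIII = 13
XXXI = 31
13 × 31 = 403

CDIII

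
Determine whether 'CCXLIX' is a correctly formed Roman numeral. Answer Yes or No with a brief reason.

'CCXLIX': Check the rules: uses only the symbols I, V, X, L, C, D, M; no symbol is repeated more than three times in a row; V, L and D each appear at most once; the only places a smaller symbol precedes a larger one are the allowed subtractive pairs XL, IX, the symbol right after such a pair (if any) is smaller than the pair's first symbol, and otherwise the values never increase from left to right. Value: C (100) + C (100) + XL (40) + IX (9) = 249. So it is a valid standard Roman numeral.

Yes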